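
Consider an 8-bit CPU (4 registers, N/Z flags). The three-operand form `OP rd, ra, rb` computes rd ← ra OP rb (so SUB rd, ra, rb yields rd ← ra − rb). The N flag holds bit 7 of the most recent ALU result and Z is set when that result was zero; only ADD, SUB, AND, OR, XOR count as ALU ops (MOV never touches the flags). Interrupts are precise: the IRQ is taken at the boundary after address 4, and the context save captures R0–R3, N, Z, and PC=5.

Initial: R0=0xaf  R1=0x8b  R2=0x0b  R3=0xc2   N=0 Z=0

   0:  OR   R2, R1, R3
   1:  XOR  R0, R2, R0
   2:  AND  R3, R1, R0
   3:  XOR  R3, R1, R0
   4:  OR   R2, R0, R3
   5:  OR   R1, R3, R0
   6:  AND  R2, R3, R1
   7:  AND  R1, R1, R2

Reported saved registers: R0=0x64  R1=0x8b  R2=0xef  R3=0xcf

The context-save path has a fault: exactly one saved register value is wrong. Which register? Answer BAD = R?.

after  0: R0=0xaf R1=0x8b R2=0xcb R3=0xc2  N=1 Z=0
after  1: R0=0x64 R1=0x8b R2=0xcb R3=0xc2  N=0 Z=0
after  2: R0=0x64 R1=0x8b R2=0xcb R3=0x00  N=0 Z=1
after  3: R0=0x64 R1=0x8b R2=0xcb R3=0xef  N=1 Z=0
after  4: R0=0x64 R1=0x8b R2=0xef R3=0xef  N=1 Z=0
-- IRQ taken; context saved, return-PC = 5 --
mismatch: R3: reported 0xcf vs actual 0xef

BAD = R3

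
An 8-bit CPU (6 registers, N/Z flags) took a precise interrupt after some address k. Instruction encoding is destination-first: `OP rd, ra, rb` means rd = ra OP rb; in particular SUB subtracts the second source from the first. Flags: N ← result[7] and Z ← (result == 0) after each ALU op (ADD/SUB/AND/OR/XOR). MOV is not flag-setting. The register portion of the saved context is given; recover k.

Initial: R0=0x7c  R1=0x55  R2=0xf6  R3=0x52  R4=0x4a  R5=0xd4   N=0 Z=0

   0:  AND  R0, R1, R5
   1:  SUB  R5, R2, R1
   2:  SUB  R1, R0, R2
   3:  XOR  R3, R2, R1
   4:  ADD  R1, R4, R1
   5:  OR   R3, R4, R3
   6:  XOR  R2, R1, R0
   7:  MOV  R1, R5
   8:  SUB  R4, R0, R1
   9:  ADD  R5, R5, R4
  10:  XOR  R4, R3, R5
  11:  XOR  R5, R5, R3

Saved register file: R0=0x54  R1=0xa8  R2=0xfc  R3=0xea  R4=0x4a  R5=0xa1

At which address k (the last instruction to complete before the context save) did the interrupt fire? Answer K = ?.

after  0: R0=0x54 R1=0x55 R2=0xf6 R3=0x52 R4=0x4a R5=0xd4  N=0 Z=0
after  1: R0=0x54 R1=0x55 R2=0xf6 R3=0x52 R4=0x4a R5=0xa1  N=1 Z=0
after  2: R0=0x54 R1=0x5e R2=0xf6 R3=0x52 R4=0x4a R5=0xa1  N=0 Z=0
after  3: R0=0x54 R1=0x5e R2=0xf6 R3=0xa8 R4=0x4a R5=0xa1  N=1 Z=0
after  4: R0=0x54 R1=0xa8 R2=0xf6 R3=0xa8 R4=0x4a R5=0xa1  N=1 Z=0
after  5: R0=0x54 R1=0xa8 R2=0xf6 R3=0xea R4=0x4a R5=0xa1  N=1 Z=0
after  6: R0=0x54 R1=0xa8 R2=0xfc R3=0xea R4=0x4a R5=0xa1  N=1 Z=0
-- IRQ taken; context saved, return-PC = 7 --

K = 6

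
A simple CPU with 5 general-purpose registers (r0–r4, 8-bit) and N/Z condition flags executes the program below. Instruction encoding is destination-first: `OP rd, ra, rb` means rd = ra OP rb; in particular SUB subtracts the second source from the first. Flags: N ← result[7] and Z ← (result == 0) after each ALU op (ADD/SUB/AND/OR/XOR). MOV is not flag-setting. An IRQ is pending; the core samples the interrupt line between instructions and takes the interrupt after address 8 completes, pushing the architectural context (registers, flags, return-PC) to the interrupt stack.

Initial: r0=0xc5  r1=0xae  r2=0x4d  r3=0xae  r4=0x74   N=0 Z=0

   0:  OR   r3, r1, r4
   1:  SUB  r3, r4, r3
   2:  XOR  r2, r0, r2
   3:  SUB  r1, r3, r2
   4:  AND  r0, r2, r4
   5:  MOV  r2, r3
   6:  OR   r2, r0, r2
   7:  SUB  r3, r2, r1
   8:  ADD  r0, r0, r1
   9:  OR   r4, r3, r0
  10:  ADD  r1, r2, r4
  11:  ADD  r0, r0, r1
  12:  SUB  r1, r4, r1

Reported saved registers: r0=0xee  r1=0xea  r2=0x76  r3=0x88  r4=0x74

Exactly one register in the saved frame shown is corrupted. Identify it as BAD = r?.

after  0: r0=0xc5 r1=0xae r2=0x4d r3=0xfe r4=0x74  N=1 Z=0
after  1: r0=0xc5 r1=0xae r2=0x4d r3=0x76 r4=0x74  N=0 Z=0
after  2: r0=0xc5 r1=0xae r2=0x88 r3=0x76 r4=0x74  N=1 Z=0
after  3: r0=0xc5 r1=0xee r2=0x88 r3=0x76 r4=0x74  N=1 Z=0
after  4: r0=0x00 r1=0xee r2=0x88 r3=0x76 r4=0x74  N=0 Z=1
after  5: r0=0x00 r1=0xee r2=0x76 r3=0x76 r4=0x74  N=0 Z=1
after  6: r0=0x00 r1=0xee r2=0x76 r3=0x76 r4=0x74  N=0 Z=0
after  7: r0=0x00 r1=0xee r2=0x76 r3=0x88 r4=0x74  N=1 Z=0
after  8: r0=0xee r1=0xee r2=0x76 r3=0x88 r4=0x74  N=1 Z=0
-- IRQ taken; context saved, return-PC = 9 --
mismatch: r1: reported 0xea vs actual 0xee

BAD = r1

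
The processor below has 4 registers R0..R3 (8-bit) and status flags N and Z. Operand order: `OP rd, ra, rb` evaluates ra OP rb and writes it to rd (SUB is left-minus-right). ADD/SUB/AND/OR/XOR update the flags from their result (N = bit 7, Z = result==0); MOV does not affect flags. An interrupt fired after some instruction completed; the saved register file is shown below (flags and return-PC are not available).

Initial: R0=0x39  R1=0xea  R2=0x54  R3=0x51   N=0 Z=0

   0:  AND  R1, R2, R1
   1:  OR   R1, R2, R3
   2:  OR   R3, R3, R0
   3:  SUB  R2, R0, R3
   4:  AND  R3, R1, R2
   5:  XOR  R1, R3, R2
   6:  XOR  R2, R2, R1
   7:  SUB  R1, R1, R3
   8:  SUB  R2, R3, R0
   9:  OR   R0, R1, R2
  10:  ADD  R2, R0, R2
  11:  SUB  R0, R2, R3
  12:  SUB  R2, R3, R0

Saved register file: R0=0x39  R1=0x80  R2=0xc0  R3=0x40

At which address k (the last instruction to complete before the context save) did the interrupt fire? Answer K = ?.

after  0: R0=0x39 R1=0x40 R2=0x54 R3=0x51  N=0 Z=0
after  1: R0=0x39 R1=0x55 R2=0x54 R3=0x51  N=0 Z=0
after  2: R0=0x39 R1=0x55 R2=0x54 R3=0x79  N=0 Z=0
after  3: R0=0x39 R1=0x55 R2=0xc0 R3=0x79  N=1 Z=0
after  4: R0=0x39 R1=0x55 R2=0xc0 R3=0x40  N=0 Z=0
after  5: R0=0x39 R1=0x80 R2=0xc0 R3=0x40  N=1 Z=0
-- IRQ taken; context saved, return-PC = 6 --

K = 5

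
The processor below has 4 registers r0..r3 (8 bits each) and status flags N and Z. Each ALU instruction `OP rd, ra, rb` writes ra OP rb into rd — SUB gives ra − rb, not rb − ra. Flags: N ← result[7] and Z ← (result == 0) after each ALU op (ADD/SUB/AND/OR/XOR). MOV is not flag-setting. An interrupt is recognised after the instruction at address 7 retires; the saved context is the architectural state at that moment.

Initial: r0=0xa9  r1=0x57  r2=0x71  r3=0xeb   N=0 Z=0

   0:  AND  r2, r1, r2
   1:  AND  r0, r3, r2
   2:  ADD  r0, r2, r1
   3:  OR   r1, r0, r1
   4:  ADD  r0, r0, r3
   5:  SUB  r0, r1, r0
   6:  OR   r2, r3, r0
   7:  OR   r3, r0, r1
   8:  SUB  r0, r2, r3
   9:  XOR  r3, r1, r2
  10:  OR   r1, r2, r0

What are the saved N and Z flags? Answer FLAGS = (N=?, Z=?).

after  0: r0=0xa9 r1=0x57 r2=0x51 r3=0xeb  N=0 Z=0
after  1: r0=0x41 r1=0x57 r2=0x51 r3=0xeb  N=0 Z=0
after  2: r0=0xa8 r1=0x57 r2=0x51 r3=0xeb  N=1 Z=0
after  3: r0=0xa8 r1=0xff r2=0x51 r3=0xeb  N=1 Z=0
after  4: r0=0x93 r1=0xff r2=0x51 r3=0xeb  N=1 Z=0
after  5: r0=0x6c r1=0xff r2=0x51 r3=0xeb  N=0 Z=0
after  6: r0=0x6c r1=0xff r2=0xef r3=0xeb  N=1 Z=0
after  7: r0=0x6c r1=0xff r2=0xef r3=0xff  N=1 Z=0
-- IRQ taken; context saved, return-PC = 8 --

FLAGS = (N=1, Z=0)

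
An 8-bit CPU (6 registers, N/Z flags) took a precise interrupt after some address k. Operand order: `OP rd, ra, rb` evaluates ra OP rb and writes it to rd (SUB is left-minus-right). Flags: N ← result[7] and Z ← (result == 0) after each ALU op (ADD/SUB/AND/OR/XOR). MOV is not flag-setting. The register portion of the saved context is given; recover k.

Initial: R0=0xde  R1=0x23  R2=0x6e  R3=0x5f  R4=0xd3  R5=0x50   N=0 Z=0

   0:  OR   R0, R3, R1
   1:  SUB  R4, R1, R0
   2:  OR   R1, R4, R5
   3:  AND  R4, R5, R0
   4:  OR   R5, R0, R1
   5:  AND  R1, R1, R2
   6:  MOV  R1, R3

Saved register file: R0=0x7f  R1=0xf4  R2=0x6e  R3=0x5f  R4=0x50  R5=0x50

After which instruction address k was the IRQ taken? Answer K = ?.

K = 3

after  0: R0=0x7f R1=0x23 R2=0x6e R3=0x5f R4=0xd3 R5=0x50  N=0 Z=0
after  1: R0=0x7f R1=0x23 R2=0x6e R3=0x5f R4=0xa4 R5=0x50  N=1 Z=0
after  2: R0=0x7f R1=0xf4 R2=0x6e R3=0x5f R4=0xa4 R5=0x50  N=1 Z=0
after  3: R0=0x7f R1=0xf4 R2=0x6e R3=0x5f R4=0x50 R5=0x50  N=0 Z=0
-- IRQ taken; context saved, return-PC = 4 --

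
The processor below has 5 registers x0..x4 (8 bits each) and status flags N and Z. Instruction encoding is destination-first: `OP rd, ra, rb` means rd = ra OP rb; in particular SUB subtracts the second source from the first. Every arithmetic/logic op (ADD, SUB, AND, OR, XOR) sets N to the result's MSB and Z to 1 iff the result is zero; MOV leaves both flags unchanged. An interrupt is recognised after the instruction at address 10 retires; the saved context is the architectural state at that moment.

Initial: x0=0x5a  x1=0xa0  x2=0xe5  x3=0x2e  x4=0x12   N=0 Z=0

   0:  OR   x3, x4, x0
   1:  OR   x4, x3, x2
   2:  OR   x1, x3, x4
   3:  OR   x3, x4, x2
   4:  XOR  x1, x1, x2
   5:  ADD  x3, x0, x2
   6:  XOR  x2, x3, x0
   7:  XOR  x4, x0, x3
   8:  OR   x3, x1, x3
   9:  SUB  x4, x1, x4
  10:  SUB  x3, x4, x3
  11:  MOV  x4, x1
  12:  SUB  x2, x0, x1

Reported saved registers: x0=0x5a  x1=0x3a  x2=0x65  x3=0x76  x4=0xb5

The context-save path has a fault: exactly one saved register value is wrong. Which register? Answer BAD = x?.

after  0: x0=0x5a x1=0xa0 x2=0xe5 x3=0x5a x4=0x12  N=0 Z=0
after  1: x0=0x5a x1=0xa0 x2=0xe5 x3=0x5a x4=0xff  N=1 Z=0
after  2: x0=0x5a x1=0xff x2=0xe5 x3=0x5a x4=0xff  N=1 Z=0
after  3: x0=0x5a x1=0xff x2=0xe5 x3=0xff x4=0xff  N=1 Z=0
after  4: x0=0x5a x1=0x1a x2=0xe5 x3=0xff x4=0xff  N=0 Z=0
after  5: x0=0x5a x1=0x1a x2=0xe5 x3=0x3f x4=0xff  N=0 Z=0
after  6: x0=0x5a x1=0x1a x2=0x65 x3=0x3f x4=0xff  N=0 Z=0
after  7: x0=0x5a x1=0x1a x2=0x65 x3=0x3f x4=0x65  N=0 Z=0
after  8: x0=0x5a x1=0x1a x2=0x65 x3=0x3f x4=0x65  N=0 Z=0
after  9: x0=0x5a x1=0x1a x2=0x65 x3=0x3f x4=0xb5  N=1 Z=0
after 10: x0=0x5a x1=0x1a x2=0x65 x3=0x76 x4=0xb5  N=0 Z=0
-- IRQ taken; context saved, return-PC = 11 --
mismatch: x1: reported 0x3a vs actual 0x1a

BAD = x1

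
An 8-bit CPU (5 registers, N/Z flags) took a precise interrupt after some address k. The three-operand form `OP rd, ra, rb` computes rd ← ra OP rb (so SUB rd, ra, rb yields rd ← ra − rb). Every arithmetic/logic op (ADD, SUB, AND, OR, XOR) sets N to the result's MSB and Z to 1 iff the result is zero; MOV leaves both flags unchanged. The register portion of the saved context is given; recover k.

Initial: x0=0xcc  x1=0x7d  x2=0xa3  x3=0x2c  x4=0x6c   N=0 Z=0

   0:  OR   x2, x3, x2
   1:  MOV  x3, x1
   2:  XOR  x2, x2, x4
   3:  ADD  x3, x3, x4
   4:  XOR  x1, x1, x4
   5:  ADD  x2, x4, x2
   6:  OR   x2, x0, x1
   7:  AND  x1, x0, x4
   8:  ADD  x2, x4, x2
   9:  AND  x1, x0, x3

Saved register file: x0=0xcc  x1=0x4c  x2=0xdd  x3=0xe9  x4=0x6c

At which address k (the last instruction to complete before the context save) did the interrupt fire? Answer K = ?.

K = 7

after  0: x0=0xcc x1=0x7d x2=0xaf x3=0x2c x4=0x6c  N=1 Z=0
after  1: x0=0xcc x1=0x7d x2=0xaf x3=0x7d x4=0x6c  N=1 Z=0
after  2: x0=0xcc x1=0x7d x2=0xc3 x3=0x7d x4=0x6c  N=1 Z=0
after  3: x0=0xcc x1=0x7d x2=0xc3 x3=0xe9 x4=0x6c  N=1 Z=0
after  4: x0=0xcc x1=0x11 x2=0xc3 x3=0xe9 x4=0x6c  N=0 Z=0
after  5: x0=0xcc x1=0x11 x2=0x2f x3=0xe9 x4=0x6c  N=0 Z=0
after  6: x0=0xcc x1=0x11 x2=0xdd x3=0xe9 x4=0x6c  N=1 Z=0
after  7: x0=0xcc x1=0x4c x2=0xdd x3=0xe9 x4=0x6c  N=0 Z=0
-- IRQ taken; context saved, return-PC = 8 --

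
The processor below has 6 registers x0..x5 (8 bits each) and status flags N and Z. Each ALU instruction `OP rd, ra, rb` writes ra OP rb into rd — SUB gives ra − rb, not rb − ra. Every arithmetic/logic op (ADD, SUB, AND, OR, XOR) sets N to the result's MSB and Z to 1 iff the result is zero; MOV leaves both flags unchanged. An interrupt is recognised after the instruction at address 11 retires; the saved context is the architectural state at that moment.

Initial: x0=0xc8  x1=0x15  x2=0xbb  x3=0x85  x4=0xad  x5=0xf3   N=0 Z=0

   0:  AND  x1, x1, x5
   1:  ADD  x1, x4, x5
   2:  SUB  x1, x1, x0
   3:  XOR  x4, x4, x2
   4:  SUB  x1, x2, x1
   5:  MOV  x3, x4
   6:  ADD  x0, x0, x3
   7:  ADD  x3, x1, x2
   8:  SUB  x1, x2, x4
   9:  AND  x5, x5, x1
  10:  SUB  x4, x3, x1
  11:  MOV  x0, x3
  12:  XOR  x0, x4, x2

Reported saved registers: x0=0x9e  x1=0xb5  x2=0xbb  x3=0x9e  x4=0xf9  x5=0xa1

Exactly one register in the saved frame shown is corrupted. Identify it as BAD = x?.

after  0: x0=0xc8 x1=0x11 x2=0xbb x3=0x85 x4=0xad x5=0xf3  N=0 Z=0
after  1: x0=0xc8 x1=0xa0 x2=0xbb x3=0x85 x4=0xad x5=0xf3  N=1 Z=0
after  2: x0=0xc8 x1=0xd8 x2=0xbb x3=0x85 x4=0xad x5=0xf3  N=1 Z=0
after  3: x0=0xc8 x1=0xd8 x2=0xbb x3=0x85 x4=0x16 x5=0xf3  N=0 Z=0
after  4: x0=0xc8 x1=0xe3 x2=0xbb x3=0x85 x4=0x16 x5=0xf3  N=1 Z=0
after  5: x0=0xc8 x1=0xe3 x2=0xbb x3=0x16 x4=0x16 x5=0xf3  N=1 Z=0
after  6: x0=0xde x1=0xe3 x2=0xbb x3=0x16 x4=0x16 x5=0xf3  N=1 Z=0
after  7: x0=0xde x1=0xe3 x2=0xbb x3=0x9e x4=0x16 x5=0xf3  N=1 Z=0
after  8: x0=0xde x1=0xa5 x2=0xbb x3=0x9e x4=0x16 x5=0xf3  N=1 Z=0
after  9: x0=0xde x1=0xa5 x2=0xbb x3=0x9e x4=0x16 x5=0xa1  N=1 Z=0
after 10: x0=0xde x1=0xa5 x2=0xbb x3=0x9e x4=0xf9 x5=0xa1  N=1 Z=0
after 11: x0=0x9e x1=0xa5 x2=0xbb x3=0x9e x4=0xf9 x5=0xa1  N=1 Z=0
-- IRQ taken; context saved, return-PC = 12 --
mismatch: x1: reported 0xb5 vs actual 0xa5

BAD = x1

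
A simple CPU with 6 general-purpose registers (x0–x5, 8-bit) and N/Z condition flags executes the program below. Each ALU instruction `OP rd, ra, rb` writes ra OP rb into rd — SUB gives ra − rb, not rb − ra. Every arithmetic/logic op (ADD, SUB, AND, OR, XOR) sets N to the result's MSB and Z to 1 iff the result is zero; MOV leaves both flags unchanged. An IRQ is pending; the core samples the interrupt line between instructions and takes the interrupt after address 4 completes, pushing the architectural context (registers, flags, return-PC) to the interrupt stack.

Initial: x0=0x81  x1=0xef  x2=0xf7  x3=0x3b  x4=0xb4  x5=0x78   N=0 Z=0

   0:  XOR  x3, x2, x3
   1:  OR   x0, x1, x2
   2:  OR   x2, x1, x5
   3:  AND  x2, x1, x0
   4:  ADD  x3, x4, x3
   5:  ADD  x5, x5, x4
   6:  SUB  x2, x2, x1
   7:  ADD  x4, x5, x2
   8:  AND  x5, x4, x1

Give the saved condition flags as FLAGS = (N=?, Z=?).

after  0: x0=0x81 x1=0xef x2=0xf7 x3=0xcc x4=0xb4 x5=0x78  N=1 Z=0
after  1: x0=0xff x1=0xef x2=0xf7 x3=0xcc x4=0xb4 x5=0x78  N=1 Z=0
after  2: x0=0xff x1=0xef x2=0xff x3=0xcc x4=0xb4 x5=0x78  N=1 Z=0
after  3: x0=0xff x1=0xef x2=0xef x3=0xcc x4=0xb4 x5=0x78  N=1 Z=0
after  4: x0=0xff x1=0xef x2=0xef x3=0x80 x4=0xb4 x5=0x78  N=1 Z=0
-- IRQ taken; context saved, return-PC = 5 --

FLAGS = (N=1, Z=0)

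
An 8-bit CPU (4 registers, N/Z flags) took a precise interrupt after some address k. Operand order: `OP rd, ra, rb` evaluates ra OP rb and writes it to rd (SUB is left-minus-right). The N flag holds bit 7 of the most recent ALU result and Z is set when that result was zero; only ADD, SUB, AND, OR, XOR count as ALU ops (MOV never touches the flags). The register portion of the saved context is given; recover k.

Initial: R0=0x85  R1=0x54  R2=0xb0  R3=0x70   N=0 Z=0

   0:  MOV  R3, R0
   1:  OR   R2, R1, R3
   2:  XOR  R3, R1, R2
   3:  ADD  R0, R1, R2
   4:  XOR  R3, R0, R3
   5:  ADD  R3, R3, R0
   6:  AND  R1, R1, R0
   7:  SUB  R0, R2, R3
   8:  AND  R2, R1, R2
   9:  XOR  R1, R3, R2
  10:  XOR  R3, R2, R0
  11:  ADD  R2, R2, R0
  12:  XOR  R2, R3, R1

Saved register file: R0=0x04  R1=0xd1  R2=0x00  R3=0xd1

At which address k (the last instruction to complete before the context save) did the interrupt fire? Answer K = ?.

K = 9

after  0: R0=0x85 R1=0x54 R2=0xb0 R3=0x85  N=0 Z=0
after  1: R0=0x85 R1=0x54 R2=0xd5 R3=0x85  N=1 Z=0
after  2: R0=0x85 R1=0x54 R2=0xd5 R3=0x81  N=1 Z=0
after  3: R0=0x29 R1=0x54 R2=0xd5 R3=0x81  N=0 Z=0
after  4: R0=0x29 R1=0x54 R2=0xd5 R3=0xa8  N=1 Z=0
after  5: R0=0x29 R1=0x54 R2=0xd5 R3=0xd1  N=1 Z=0
after  6: R0=0x29 R1=0x00 R2=0xd5 R3=0xd1  N=0 Z=1
after  7: R0=0x04 R1=0x00 R2=0xd5 R3=0xd1  N=0 Z=0
after  8: R0=0x04 R1=0x00 R2=0x00 R3=0xd1  N=0 Z=1
after  9: R0=0x04 R1=0xd1 R2=0x00 R3=0xd1  N=1 Z=0
-- IRQ taken; context saved, return-PC = 10 --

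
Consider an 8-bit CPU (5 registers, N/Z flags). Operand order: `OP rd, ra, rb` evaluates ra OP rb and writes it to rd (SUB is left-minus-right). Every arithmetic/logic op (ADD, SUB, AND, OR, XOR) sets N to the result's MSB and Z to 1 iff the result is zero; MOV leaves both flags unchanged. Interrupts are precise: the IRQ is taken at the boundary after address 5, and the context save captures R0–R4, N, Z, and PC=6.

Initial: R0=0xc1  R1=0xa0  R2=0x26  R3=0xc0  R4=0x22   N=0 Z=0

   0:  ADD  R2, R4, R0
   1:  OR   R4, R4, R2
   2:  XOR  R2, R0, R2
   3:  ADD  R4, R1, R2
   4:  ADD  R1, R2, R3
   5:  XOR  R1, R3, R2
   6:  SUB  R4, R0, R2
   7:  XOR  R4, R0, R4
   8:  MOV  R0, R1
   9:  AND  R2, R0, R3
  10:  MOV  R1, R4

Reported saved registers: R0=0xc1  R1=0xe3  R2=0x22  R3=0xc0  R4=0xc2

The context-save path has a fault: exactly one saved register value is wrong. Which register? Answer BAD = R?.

after  0: R0=0xc1 R1=0xa0 R2=0xe3 R3=0xc0 R4=0x22  N=1 Z=0
after  1: R0=0xc1 R1=0xa0 R2=0xe3 R3=0xc0 R4=0xe3  N=1 Z=0
after  2: R0=0xc1 R1=0xa0 R2=0x22 R3=0xc0 R4=0xe3  N=0 Z=0
after  3: R0=0xc1 R1=0xa0 R2=0x22 R3=0xc0 R4=0xc2  N=1 Z=0
after  4: R0=0xc1 R1=0xe2 R2=0x22 R3=0xc0 R4=0xc2  N=1 Z=0
after  5: R0=0xc1 R1=0xe2 R2=0x22 R3=0xc0 R4=0xc2  N=1 Z=0
-- IRQ taken; context saved, return-PC = 6 --
mismatch: R1: reported 0xe3 vs actual 0xe2

BAD = R1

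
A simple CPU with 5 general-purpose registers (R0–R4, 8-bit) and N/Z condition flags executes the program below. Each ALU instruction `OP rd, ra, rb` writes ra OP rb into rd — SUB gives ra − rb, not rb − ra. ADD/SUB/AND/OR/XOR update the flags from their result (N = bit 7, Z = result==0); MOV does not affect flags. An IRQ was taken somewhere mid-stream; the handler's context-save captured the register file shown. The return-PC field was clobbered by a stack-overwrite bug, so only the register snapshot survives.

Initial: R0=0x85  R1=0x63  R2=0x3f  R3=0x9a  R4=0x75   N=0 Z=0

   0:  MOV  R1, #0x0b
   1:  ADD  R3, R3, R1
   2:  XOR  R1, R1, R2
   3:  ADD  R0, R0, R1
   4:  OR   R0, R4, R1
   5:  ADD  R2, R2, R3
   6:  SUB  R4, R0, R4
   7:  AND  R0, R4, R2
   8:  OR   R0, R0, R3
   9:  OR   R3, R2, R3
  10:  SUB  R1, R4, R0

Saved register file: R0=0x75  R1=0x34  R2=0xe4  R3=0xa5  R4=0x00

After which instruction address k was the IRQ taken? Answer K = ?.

K = 6

after  0: R0=0x85 R1=0x0b R2=0x3f R3=0x9a R4=0x75  N=0 Z=0
after  1: R0=0x85 R1=0x0b R2=0x3f R3=0xa5 R4=0x75  N=1 Z=0
after  2: R0=0x85 R1=0x34 R2=0x3f R3=0xa5 R4=0x75  N=0 Z=0
after  3: R0=0xb9 R1=0x34 R2=0x3f R3=0xa5 R4=0x75  N=1 Z=0
after  4: R0=0x75 R1=0x34 R2=0x3f R3=0xa5 R4=0x75  N=0 Z=0
after  5: R0=0x75 R1=0x34 R2=0xe4 R3=0xa5 R4=0x75  N=1 Z=0
after  6: R0=0x75 R1=0x34 R2=0xe4 R3=0xa5 R4=0x00  N=0 Z=1
-- IRQ taken; context saved, return-PC = 7 --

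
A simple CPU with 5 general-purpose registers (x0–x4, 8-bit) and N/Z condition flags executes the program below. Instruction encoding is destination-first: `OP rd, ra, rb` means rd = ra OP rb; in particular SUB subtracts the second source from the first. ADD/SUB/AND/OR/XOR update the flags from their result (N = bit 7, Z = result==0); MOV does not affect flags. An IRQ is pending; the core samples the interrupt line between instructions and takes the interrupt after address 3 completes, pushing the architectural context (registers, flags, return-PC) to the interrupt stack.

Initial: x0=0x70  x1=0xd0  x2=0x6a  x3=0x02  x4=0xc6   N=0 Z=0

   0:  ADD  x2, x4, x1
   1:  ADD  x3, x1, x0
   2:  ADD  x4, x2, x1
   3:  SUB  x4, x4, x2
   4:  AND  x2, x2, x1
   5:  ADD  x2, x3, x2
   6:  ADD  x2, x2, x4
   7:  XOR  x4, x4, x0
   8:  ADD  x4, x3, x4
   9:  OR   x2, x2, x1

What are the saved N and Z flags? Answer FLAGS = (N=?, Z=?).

after  0: x0=0x70 x1=0xd0 x2=0x96 x3=0x02 x4=0xc6  N=1 Z=0
after  1: x0=0x70 x1=0xd0 x2=0x96 x3=0x40 x4=0xc6  N=0 Z=0
after  2: x0=0x70 x1=0xd0 x2=0x96 x3=0x40 x4=0x66  N=0 Z=0
after  3: x0=0x70 x1=0xd0 x2=0x96 x3=0x40 x4=0xd0  N=1 Z=0
-- IRQ taken; context saved, return-PC = 4 --

FLAGS = (N=1, Z=0)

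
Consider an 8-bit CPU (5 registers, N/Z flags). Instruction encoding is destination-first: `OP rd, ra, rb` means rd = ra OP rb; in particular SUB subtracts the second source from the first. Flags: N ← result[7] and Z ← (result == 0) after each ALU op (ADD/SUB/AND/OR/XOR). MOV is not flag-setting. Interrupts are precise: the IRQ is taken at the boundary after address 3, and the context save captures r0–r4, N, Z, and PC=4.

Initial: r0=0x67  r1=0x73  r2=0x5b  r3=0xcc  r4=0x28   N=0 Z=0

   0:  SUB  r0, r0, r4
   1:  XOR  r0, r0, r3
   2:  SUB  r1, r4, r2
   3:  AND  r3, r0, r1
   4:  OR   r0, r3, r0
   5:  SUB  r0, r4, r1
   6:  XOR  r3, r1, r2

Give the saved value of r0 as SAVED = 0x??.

after  0: r0=0x3f r1=0x73 r2=0x5b r3=0xcc r4=0x28  N=0 Z=0
after  1: r0=0xf3 r1=0x73 r2=0x5b r3=0xcc r4=0x28  N=1 Z=0
after  2: r0=0xf3 r1=0xcd r2=0x5b r3=0xcc r4=0x28  N=1 Z=0
after  3: r0=0xf3 r1=0xcd r2=0x5b r3=0xc1 r4=0x28  N=1 Z=0
-- IRQ taken; context saved, return-PC = 4 --

SAVED = 0xf3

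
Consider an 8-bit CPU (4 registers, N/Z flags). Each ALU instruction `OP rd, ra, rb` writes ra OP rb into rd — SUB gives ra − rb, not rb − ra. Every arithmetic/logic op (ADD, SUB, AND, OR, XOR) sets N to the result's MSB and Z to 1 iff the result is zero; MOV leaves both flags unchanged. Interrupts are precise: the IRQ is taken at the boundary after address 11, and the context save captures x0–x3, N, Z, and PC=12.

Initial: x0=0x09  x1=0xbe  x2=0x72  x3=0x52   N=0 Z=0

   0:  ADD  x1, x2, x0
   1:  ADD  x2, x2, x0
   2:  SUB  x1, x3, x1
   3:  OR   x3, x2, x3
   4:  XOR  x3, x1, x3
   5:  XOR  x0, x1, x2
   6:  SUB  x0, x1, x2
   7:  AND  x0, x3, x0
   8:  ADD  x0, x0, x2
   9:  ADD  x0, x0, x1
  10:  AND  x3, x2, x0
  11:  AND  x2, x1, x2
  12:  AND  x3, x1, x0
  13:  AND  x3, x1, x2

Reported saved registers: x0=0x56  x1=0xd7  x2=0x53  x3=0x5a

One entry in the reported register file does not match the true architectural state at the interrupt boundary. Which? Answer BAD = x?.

after  0: x0=0x09 x1=0x7b x2=0x72 x3=0x52  N=0 Z=0
after  1: x0=0x09 x1=0x7b x2=0x7b x3=0x52  N=0 Z=0
after  2: x0=0x09 x1=0xd7 x2=0x7b x3=0x52  N=1 Z=0
after  3: x0=0x09 x1=0xd7 x2=0x7b x3=0x7b  N=0 Z=0
after  4: x0=0x09 x1=0xd7 x2=0x7b x3=0xac  N=1 Z=0
after  5: x0=0xac x1=0xd7 x2=0x7b x3=0xac  N=1 Z=0
after  6: x0=0x5c x1=0xd7 x2=0x7b x3=0xac  N=0 Z=0
after  7: x0=0x0c x1=0xd7 x2=0x7b x3=0xac  N=0 Z=0
after  8: x0=0x87 x1=0xd7 x2=0x7b x3=0xac  N=1 Z=0
after  9: x0=0x5e x1=0xd7 x2=0x7b x3=0xac  N=0 Z=0
after 10: x0=0x5e x1=0xd7 x2=0x7b x3=0x5a  N=0 Z=0
after 11: x0=0x5e x1=0xd7 x2=0x53 x3=0x5a  N=0 Z=0
-- IRQ taken; context saved, return-PC = 12 --
mismatch: x0: reported 0x56 vs actual 0x5e

BAD = x0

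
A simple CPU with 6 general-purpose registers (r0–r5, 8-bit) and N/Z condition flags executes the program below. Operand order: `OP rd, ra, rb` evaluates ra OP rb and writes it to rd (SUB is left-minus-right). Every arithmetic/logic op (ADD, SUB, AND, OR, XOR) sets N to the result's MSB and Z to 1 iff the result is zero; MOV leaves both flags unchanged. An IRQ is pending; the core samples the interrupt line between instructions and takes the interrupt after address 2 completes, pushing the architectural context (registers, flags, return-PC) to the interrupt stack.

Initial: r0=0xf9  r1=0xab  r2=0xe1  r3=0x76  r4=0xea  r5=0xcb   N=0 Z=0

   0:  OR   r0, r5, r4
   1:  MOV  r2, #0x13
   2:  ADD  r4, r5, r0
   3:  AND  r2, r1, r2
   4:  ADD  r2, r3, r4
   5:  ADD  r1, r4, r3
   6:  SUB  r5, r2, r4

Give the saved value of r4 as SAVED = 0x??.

SAVED = 0xb6

after  0: r0=0xeb r1=0xab r2=0xe1 r3=0x76 r4=0xea r5=0xcb  N=1 Z=0
after  1: r0=0xeb r1=0xab r2=0x13 r3=0x76 r4=0xea r5=0xcb  N=1 Z=0
after  2: r0=0xeb r1=0xab r2=0x13 r3=0x76 r4=0xb6 r5=0xcb  N=1 Z=0
-- IRQ taken; context saved, return-PC = 3 --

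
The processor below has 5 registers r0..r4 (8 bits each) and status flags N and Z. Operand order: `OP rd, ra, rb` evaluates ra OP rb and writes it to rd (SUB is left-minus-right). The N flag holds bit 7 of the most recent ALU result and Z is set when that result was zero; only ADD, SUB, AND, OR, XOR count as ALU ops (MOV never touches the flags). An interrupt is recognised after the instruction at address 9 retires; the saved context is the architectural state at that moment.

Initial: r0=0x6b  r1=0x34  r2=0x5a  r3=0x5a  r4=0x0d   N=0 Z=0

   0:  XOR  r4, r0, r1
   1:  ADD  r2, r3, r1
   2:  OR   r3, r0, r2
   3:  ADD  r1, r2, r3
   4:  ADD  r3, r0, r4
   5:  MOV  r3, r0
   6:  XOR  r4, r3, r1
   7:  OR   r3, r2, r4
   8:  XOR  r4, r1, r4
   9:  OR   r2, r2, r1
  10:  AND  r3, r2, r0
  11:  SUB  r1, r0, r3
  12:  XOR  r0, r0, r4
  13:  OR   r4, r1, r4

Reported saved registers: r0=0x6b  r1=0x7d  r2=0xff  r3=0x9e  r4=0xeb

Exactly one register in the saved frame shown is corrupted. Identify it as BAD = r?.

BAD = r4

after  0: r0=0x6b r1=0x34 r2=0x5a r3=0x5a r4=0x5f  N=0 Z=0
after  1: r0=0x6b r1=0x34 r2=0x8e r3=0x5a r4=0x5f  N=1 Z=0
after  2: r0=0x6b r1=0x34 r2=0x8e r3=0xef r4=0x5f  N=1 Z=0
after  3: r0=0x6b r1=0x7d r2=0x8e r3=0xef r4=0x5f  N=0 Z=0
after  4: r0=0x6b r1=0x7d r2=0x8e r3=0xca r4=0x5f  N=1 Z=0
after  5: r0=0x6b r1=0x7d r2=0x8e r3=0x6b r4=0x5f  N=1 Z=0
after  6: r0=0x6b r1=0x7d r2=0x8e r3=0x6b r4=0x16  N=0 Z=0
after  7: r0=0x6b r1=0x7d r2=0x8e r3=0x9e r4=0x16  N=1 Z=0
after  8: r0=0x6b r1=0x7d r2=0x8e r3=0x9e r4=0x6b  N=0 Z=0
after  9: r0=0x6b r1=0x7d r2=0xff r3=0x9e r4=0x6b  N=1 Z=0
-- IRQ taken; context saved, return-PC = 10 --
mismatch: r4: reported 0xeb vs actual 0x6b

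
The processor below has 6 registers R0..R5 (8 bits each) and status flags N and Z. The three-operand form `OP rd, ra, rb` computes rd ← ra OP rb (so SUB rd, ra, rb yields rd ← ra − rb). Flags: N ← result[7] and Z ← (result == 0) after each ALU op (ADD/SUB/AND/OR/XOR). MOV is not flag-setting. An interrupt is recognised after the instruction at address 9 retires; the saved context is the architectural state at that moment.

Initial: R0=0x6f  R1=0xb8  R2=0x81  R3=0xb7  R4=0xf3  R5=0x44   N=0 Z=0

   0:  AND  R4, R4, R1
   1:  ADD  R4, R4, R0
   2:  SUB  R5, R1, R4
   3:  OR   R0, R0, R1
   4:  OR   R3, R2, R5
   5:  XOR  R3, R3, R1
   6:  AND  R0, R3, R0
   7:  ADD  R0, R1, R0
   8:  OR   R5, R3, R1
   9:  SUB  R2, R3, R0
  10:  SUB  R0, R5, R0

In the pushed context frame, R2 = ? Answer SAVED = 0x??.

after  0: R0=0x6f R1=0xb8 R2=0x81 R3=0xb7 R4=0xb0 R5=0x44  N=1 Z=0
after  1: R0=0x6f R1=0xb8 R2=0x81 R3=0xb7 R4=0x1f R5=0x44  N=0 Z=0
after  2: R0=0x6f R1=0xb8 R2=0x81 R3=0xb7 R4=0x1f R5=0x99  N=1 Z=0
after  3: R0=0xff R1=0xb8 R2=0x81 R3=0xb7 R4=0x1f R5=0x99  N=1 Z=0
after  4: R0=0xff R1=0xb8 R2=0x81 R3=0x99 R4=0x1f R5=0x99  N=1 Z=0
after  5: R0=0xff R1=0xb8 R2=0x81 R3=0x21 R4=0x1f R5=0x99  N=0 Z=0
after  6: R0=0x21 R1=0xb8 R2=0x81 R3=0x21 R4=0x1f R5=0x99  N=0 Z=0
after  7: R0=0xd9 R1=0xb8 R2=0x81 R3=0x21 R4=0x1f R5=0x99  N=1 Z=0
after  8: R0=0xd9 R1=0xb8 R2=0x81 R3=0x21 R4=0x1f R5=0xb9  N=1 Z=0
after  9: R0=0xd9 R1=0xb8 R2=0x48 R3=0x21 R4=0x1f R5=0xb9  N=0 Z=0
-- IRQ taken; context saved, return-PC = 10 --

SAVED = 0x48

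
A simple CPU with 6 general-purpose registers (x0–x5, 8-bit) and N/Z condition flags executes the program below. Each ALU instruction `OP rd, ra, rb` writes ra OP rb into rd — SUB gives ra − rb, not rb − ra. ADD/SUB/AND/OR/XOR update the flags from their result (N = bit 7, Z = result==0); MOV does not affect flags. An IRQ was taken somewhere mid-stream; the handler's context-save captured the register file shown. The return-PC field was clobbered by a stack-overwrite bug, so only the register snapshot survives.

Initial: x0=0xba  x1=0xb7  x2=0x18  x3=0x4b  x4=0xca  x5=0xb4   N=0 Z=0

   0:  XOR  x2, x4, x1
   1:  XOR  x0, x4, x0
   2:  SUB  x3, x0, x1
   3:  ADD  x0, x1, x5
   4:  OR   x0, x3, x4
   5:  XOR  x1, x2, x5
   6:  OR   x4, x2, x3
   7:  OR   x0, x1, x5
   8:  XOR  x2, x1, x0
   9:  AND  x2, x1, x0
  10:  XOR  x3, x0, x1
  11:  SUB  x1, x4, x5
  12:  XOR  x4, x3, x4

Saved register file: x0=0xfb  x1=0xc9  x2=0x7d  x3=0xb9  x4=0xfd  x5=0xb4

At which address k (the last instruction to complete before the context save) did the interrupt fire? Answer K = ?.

K = 6

after  0: x0=0xba x1=0xb7 x2=0x7d x3=0x4b x4=0xca x5=0xb4  N=0 Z=0
after  1: x0=0x70 x1=0xb7 x2=0x7d x3=0x4b x4=0xca x5=0xb4  N=0 Z=0
after  2: x0=0x70 x1=0xb7 x2=0x7d x3=0xb9 x4=0xca x5=0xb4  N=1 Z=0
after  3: x0=0x6b x1=0xb7 x2=0x7d x3=0xb9 x4=0xca x5=0xb4  N=0 Z=0
after  4: x0=0xfb x1=0xb7 x2=0x7d x3=0xb9 x4=0xca x5=0xb4  N=1 Z=0
after  5: x0=0xfb x1=0xc9 x2=0x7d x3=0xb9 x4=0xca x5=0xb4  N=1 Z=0
after  6: x0=0xfb x1=0xc9 x2=0x7d x3=0xb9 x4=0xfd x5=0xb4  N=1 Z=0
-- IRQ taken; context saved, return-PC = 7 --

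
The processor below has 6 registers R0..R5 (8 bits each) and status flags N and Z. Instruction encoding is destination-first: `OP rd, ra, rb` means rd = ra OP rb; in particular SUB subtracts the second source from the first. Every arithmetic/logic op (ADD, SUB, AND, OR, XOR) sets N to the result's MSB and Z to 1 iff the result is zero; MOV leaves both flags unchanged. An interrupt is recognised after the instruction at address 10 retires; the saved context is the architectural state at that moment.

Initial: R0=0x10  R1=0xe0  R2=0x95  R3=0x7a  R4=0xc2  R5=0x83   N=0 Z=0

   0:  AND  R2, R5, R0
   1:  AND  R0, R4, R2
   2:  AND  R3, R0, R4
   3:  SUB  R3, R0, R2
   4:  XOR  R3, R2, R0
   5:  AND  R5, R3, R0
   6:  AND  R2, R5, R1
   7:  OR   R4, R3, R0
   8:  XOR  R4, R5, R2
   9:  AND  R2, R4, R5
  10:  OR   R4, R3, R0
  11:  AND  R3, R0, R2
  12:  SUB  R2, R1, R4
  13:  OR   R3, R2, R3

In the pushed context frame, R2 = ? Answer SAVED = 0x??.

SAVED = 0x00

after  0: R0=0x10 R1=0xe0 R2=0x00 R3=0x7a R4=0xc2 R5=0x83  N=0 Z=1
after  1: R0=0x00 R1=0xe0 R2=0x00 R3=0x7a R4=0xc2 R5=0x83  N=0 Z=1
after  2: R0=0x00 R1=0xe0 R2=0x00 R3=0x00 R4=0xc2 R5=0x83  N=0 Z=1
after  3: R0=0x00 R1=0xe0 R2=0x00 R3=0x00 R4=0xc2 R5=0x83  N=0 Z=1
after  4: R0=0x00 R1=0xe0 R2=0x00 R3=0x00 R4=0xc2 R5=0x83  N=0 Z=1
after  5: R0=0x00 R1=0xe0 R2=0x00 R3=0x00 R4=0xc2 R5=0x00  N=0 Z=1
after  6: R0=0x00 R1=0xe0 R2=0x00 R3=0x00 R4=0xc2 R5=0x00  N=0 Z=1
after  7: R0=0x00 R1=0xe0 R2=0x00 R3=0x00 R4=0x00 R5=0x00  N=0 Z=1
after  8: R0=0x00 R1=0xe0 R2=0x00 R3=0x00 R4=0x00 R5=0x00  N=0 Z=1
after  9: R0=0x00 R1=0xe0 R2=0x00 R3=0x00 R4=0x00 R5=0x00  N=0 Z=1
after 10: R0=0x00 R1=0xe0 R2=0x00 R3=0x00 R4=0x00 R5=0x00  N=0 Z=1
-- IRQ taken; context saved, return-PC = 11 --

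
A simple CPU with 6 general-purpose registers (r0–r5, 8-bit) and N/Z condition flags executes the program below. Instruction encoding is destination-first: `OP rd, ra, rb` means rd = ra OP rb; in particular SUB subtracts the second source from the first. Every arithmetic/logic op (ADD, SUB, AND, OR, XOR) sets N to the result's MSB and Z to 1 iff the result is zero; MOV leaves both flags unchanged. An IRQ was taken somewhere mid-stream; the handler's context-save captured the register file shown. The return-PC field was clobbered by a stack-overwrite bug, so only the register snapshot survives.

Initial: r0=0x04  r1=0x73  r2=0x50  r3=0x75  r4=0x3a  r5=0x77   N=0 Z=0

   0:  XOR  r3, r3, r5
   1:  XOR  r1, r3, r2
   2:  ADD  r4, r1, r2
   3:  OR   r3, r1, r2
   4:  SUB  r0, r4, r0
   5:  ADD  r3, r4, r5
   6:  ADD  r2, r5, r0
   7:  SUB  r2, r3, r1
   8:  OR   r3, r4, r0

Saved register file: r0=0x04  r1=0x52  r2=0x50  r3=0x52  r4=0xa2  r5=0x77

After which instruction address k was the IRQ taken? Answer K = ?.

K = 3

after  0: r0=0x04 r1=0x73 r2=0x50 r3=0x02 r4=0x3a r5=0x77  N=0 Z=0
after  1: r0=0x04 r1=0x52 r2=0x50 r3=0x02 r4=0x3a r5=0x77  N=0 Z=0
after  2: r0=0x04 r1=0x52 r2=0x50 r3=0x02 r4=0xa2 r5=0x77  N=1 Z=0
after  3: r0=0x04 r1=0x52 r2=0x50 r3=0x52 r4=0xa2 r5=0x77  N=0 Z=0
-- IRQ taken; context saved, return-PC = 4 --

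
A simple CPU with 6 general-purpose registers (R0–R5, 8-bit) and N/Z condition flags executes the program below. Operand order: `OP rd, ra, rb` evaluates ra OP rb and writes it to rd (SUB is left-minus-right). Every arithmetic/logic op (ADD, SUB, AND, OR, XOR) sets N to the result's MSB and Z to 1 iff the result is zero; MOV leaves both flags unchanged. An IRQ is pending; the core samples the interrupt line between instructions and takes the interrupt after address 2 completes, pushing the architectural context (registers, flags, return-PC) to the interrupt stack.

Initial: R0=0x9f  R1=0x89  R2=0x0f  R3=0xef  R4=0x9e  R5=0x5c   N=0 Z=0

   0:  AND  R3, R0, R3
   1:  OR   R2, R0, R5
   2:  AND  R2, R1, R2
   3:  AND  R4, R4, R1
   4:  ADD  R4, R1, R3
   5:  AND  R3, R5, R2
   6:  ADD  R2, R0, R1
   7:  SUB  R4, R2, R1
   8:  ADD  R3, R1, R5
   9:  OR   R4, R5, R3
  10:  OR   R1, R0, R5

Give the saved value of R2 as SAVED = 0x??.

after  0: R0=0x9f R1=0x89 R2=0x0f R3=0x8f R4=0x9e R5=0x5c  N=1 Z=0
after  1: R0=0x9f R1=0x89 R2=0xdf R3=0x8f R4=0x9e R5=0x5c  N=1 Z=0
after  2: R0=0x9f R1=0x89 R2=0x89 R3=0x8f R4=0x9e R5=0x5c  N=1 Z=0
-- IRQ taken; context saved, return-PC = 3 --

SAVED = 0x89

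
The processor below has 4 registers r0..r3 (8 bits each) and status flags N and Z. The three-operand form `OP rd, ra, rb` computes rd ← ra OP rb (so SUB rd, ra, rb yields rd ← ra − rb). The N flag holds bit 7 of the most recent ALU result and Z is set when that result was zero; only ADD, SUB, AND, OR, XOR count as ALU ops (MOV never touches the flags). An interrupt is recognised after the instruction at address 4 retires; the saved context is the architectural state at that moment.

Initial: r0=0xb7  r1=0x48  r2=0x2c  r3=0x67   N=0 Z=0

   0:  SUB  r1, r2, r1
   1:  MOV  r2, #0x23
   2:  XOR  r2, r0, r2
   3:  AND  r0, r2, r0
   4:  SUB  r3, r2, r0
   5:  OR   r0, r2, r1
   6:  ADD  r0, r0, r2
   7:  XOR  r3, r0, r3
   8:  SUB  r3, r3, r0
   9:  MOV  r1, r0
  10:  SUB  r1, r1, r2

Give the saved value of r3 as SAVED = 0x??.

SAVED = 0x00

after  0: r0=0xb7 r1=0xe4 r2=0x2c r3=0x67  N=1 Z=0
after  1: r0=0xb7 r1=0xe4 r2=0x23 r3=0x67  N=1 Z=0
after  2: r0=0xb7 r1=0xe4 r2=0x94 r3=0x67  N=1 Z=0
after  3: r0=0x94 r1=0xe4 r2=0x94 r3=0x67  N=1 Z=0
after  4: r0=0x94 r1=0xe4 r2=0x94 r3=0x00  N=0 Z=1
-- IRQ taken; context saved, return-PC = 5 --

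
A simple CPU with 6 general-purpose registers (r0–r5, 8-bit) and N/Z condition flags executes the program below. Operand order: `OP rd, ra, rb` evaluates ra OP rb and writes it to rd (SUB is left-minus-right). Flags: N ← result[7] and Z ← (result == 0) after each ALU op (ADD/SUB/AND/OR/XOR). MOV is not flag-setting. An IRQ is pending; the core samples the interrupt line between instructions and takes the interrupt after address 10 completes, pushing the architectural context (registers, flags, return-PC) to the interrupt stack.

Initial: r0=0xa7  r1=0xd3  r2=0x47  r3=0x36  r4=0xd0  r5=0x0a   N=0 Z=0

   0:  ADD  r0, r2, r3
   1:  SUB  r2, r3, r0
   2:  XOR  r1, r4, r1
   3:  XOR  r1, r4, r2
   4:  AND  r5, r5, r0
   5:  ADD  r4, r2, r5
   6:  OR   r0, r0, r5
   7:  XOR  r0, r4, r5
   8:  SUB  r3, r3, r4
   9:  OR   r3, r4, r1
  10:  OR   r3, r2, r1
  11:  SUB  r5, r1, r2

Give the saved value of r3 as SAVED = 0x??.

after  0: r0=0x7d r1=0xd3 r2=0x47 r3=0x36 r4=0xd0 r5=0x0a  N=0 Z=0
after  1: r0=0x7d r1=0xd3 r2=0xb9 r3=0x36 r4=0xd0 r5=0x0a  N=1 Z=0
after  2: r0=0x7d r1=0x03 r2=0xb9 r3=0x36 r4=0xd0 r5=0x0a  N=0 Z=0
after  3: r0=0x7d r1=0x69 r2=0xb9 r3=0x36 r4=0xd0 r5=0x0a  N=0 Z=0
after  4: r0=0x7d r1=0x69 r2=0xb9 r3=0x36 r4=0xd0 r5=0x08  N=0 Z=0
after  5: r0=0x7d r1=0x69 r2=0xb9 r3=0x36 r4=0xc1 r5=0x08  N=1 Z=0
after  6: r0=0x7d r1=0x69 r2=0xb9 r3=0x36 r4=0xc1 r5=0x08  N=0 Z=0
after  7: r0=0xc9 r1=0x69 r2=0xb9 r3=0x36 r4=0xc1 r5=0x08  N=1 Z=0
after  8: r0=0xc9 r1=0x69 r2=0xb9 r3=0x75 r4=0xc1 r5=0x08  N=0 Z=0
after  9: r0=0xc9 r1=0x69 r2=0xb9 r3=0xe9 r4=0xc1 r5=0x08  N=1 Z=0
after 10: r0=0xc9 r1=0x69 r2=0xb9 r3=0xf9 r4=0xc1 r5=0x08  N=1 Z=0
-- IRQ taken; context saved, return-PC = 11 --

SAVED = 0xf9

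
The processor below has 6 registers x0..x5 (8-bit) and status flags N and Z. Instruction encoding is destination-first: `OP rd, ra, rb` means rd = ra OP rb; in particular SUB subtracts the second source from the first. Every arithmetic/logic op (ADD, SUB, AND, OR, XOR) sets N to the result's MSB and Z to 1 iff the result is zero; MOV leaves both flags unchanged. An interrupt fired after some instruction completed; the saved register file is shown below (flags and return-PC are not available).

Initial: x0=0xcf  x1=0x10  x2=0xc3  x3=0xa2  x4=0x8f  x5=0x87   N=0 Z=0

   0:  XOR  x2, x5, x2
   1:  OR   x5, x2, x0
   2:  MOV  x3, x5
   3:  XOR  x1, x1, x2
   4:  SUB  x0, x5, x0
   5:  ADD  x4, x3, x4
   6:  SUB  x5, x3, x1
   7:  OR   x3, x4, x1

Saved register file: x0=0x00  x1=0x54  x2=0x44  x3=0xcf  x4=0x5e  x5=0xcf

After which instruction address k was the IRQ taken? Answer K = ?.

after  0: x0=0xcf x1=0x10 x2=0x44 x3=0xa2 x4=0x8f x5=0x87  N=0 Z=0
after  1: x0=0xcf x1=0x10 x2=0x44 x3=0xa2 x4=0x8f x5=0xcf  N=1 Z=0
after  2: x0=0xcf x1=0x10 x2=0x44 x3=0xcf x4=0x8f x5=0xcf  N=1 Z=0
after  3: x0=0xcf x1=0x54 x2=0x44 x3=0xcf x4=0x8f x5=0xcf  N=0 Z=0
after  4: x0=0x00 x1=0x54 x2=0x44 x3=0xcf x4=0x8f x5=0xcf  N=0 Z=1
after  5: x0=0x00 x1=0x54 x2=0x44 x3=0xcf x4=0x5e x5=0xcf  N=0 Z=0
-- IRQ taken; context saved, return-PC = 6 --

K = 5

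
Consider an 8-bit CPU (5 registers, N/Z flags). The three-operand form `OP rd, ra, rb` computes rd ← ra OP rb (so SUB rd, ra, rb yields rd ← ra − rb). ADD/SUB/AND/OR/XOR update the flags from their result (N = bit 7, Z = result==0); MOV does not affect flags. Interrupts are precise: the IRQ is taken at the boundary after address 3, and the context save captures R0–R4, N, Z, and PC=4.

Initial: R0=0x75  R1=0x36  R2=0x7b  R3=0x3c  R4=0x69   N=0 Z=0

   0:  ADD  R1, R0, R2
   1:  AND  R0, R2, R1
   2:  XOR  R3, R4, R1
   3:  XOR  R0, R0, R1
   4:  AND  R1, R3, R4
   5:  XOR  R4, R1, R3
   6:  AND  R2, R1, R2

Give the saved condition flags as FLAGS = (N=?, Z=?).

after  0: R0=0x75 R1=0xf0 R2=0x7b R3=0x3c R4=0x69  N=1 Z=0
after  1: R0=0x70 R1=0xf0 R2=0x7b R3=0x3c R4=0x69  N=0 Z=0
after  2: R0=0x70 R1=0xf0 R2=0x7b R3=0x99 R4=0x69  N=1 Z=0
after  3: R0=0x80 R1=0xf0 R2=0x7b R3=0x99 R4=0x69  N=1 Z=0
-- IRQ taken; context saved, return-PC = 4 --

FLAGS = (N=1, Z=0)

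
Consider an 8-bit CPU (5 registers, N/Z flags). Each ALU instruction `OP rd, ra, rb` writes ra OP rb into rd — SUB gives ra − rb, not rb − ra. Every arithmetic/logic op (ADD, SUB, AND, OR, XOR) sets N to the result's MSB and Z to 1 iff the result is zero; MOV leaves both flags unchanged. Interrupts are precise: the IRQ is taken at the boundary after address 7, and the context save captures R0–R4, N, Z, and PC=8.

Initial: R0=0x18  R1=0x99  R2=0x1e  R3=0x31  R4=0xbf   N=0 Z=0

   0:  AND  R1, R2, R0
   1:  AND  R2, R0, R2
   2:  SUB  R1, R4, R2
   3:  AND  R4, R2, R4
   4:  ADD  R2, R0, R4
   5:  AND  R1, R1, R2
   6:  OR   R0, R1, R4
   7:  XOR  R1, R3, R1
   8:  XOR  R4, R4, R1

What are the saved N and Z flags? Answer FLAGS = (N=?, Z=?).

FLAGS = (N=0, Z=0)

after  0: R0=0x18 R1=0x18 R2=0x1e R3=0x31 R4=0xbf  N=0 Z=0
after  1: R0=0x18 R1=0x18 R2=0x18 R3=0x31 R4=0xbf  N=0 Z=0
after  2: R0=0x18 R1=0xa7 R2=0x18 R3=0x31 R4=0xbf  N=1 Z=0
after  3: R0=0x18 R1=0xa7 R2=0x18 R3=0x31 R4=0x18  N=0 Z=0
after  4: R0=0x18 R1=0xa7 R2=0x30 R3=0x31 R4=0x18  N=0 Z=0
after  5: R0=0x18 R1=0x20 R2=0x30 R3=0x31 R4=0x18  N=0 Z=0
after  6: R0=0x38 R1=0x20 R2=0x30 R3=0x31 R4=0x18  N=0 Z=0
after  7: R0=0x38 R1=0x11 R2=0x30 R3=0x31 R4=0x18  N=0 Z=0
-- IRQ taken; context saved, return-PC = 8 --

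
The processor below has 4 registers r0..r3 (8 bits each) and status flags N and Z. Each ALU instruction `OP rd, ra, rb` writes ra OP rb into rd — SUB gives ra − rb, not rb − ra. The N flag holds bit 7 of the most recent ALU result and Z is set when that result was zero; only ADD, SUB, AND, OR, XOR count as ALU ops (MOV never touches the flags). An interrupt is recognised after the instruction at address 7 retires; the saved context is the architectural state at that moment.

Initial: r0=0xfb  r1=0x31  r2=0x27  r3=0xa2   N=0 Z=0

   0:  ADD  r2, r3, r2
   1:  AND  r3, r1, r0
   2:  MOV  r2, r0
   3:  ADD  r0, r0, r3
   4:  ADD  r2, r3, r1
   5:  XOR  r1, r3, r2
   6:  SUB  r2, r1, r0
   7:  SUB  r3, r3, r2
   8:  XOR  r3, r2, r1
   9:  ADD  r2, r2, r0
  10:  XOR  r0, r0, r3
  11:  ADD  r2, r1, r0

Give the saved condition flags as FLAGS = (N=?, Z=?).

FLAGS = (N=0, Z=0)

after  0: r0=0xfb r1=0x31 r2=0xc9 r3=0xa2  N=1 Z=0
after  1: r0=0xfb r1=0x31 r2=0xc9 r3=0x31  N=0 Z=0
after  2: r0=0xfb r1=0x31 r2=0xfb r3=0x31  N=0 Z=0
after  3: r0=0x2c r1=0x31 r2=0xfb r3=0x31  N=0 Z=0
after  4: r0=0x2c r1=0x31 r2=0x62 r3=0x31  N=0 Z=0
after  5: r0=0x2c r1=0x53 r2=0x62 r3=0x31  N=0 Z=0
after  6: r0=0x2c r1=0x53 r2=0x27 r3=0x31  N=0 Z=0
after  7: r0=0x2c r1=0x53 r2=0x27 r3=0x0a  N=0 Z=0
-- IRQ taken; context saved, return-PC = 8 --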